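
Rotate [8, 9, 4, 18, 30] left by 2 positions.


Left rotate by 2: [4, 18, 30, 8, 9]


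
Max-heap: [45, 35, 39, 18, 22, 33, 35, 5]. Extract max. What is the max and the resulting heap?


Max = 45
Replace root with last, heapify down
Resulting heap: [39, 35, 35, 18, 22, 33, 5]


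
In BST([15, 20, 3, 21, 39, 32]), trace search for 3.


BST root = 15
Search for 3: compare at each node
Path: [15, 3]


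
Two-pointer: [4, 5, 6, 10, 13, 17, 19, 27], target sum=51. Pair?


Two pointers: lo=0, hi=7
No pair sums to 51


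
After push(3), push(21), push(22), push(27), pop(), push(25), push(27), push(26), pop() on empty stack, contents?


push(3) -> [3]
push(21) -> [3, 21]
push(22) -> [3, 21, 22]
push(27) -> [3, 21, 22, 27]
pop() returns 27 -> [3, 21, 22]
push(25) -> [3, 21, 22, 25]
push(27) -> [3, 21, 22, 25, 27]
push(26) -> [3, 21, 22, 25, 27, 26]
pop() returns 26 -> [3, 21, 22, 25, 27]
Final stack (bottom to top): [3, 21, 22, 25, 27]


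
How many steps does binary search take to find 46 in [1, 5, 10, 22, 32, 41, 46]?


Search for 46:
[0,6] mid=3 arr[3]=22
[4,6] mid=5 arr[5]=41
[6,6] mid=6 arr[6]=46
Total: 3 comparisons


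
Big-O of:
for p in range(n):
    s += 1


Per nesting level: O(n) = O(n)
Complexity: O(n)


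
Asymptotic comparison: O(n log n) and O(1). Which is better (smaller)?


constant grows slower than linearithmic
O(1) is asymptotically smaller; O(n log n) grows faster


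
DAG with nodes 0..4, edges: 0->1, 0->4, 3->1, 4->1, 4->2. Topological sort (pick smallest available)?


Kahn's algorithm, process smallest node first
Order: [0, 3, 4, 1, 2]


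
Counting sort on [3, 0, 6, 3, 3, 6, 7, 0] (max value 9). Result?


Count array: [2, 0, 0, 3, 0, 0, 2, 1, 0, 0]
Reconstruct: [0, 0, 3, 3, 3, 6, 6, 7]


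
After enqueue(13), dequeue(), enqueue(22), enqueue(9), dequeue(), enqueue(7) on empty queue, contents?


enqueue(13) -> [13]
dequeue() returns 13 -> []
enqueue(22) -> [22]
enqueue(9) -> [22, 9]
dequeue() returns 22 -> [9]
enqueue(7) -> [9, 7]
Final queue (front to back): [9, 7]


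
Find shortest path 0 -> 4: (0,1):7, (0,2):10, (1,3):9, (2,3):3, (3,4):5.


Dijkstra from 0:
Distances: {0: 0, 1: 7, 2: 10, 3: 13, 4: 18}
Shortest distance to 4 = 18, path = [0, 2, 3, 4]


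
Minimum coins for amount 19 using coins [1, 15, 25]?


dp[0]=0; dp[i]=1+min(dp[i-c] for c in coins)
...dp[14]=14, dp[15]=1, dp[16]=2, dp[17]=3, dp[18]=4, dp[19]=5
Minimum coins for 19 = 5


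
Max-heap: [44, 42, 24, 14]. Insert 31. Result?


Append 31: [44, 42, 24, 14, 31]
Bubble up: no swaps needed
Result: [44, 42, 24, 14, 31]


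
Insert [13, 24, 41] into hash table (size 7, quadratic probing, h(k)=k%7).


Insertions: 13->slot 6; 24->slot 3; 41->slot 0
Table: [41, None, None, 24, None, None, 13]


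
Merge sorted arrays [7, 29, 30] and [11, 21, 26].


Compare heads, take smaller each step.
Merged: [7, 11, 21, 26, 29, 30]


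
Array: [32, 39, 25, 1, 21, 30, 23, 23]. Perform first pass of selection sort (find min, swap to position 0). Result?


After one pass: [1, 39, 25, 32, 21, 30, 23, 23]


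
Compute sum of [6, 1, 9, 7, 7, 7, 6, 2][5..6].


Prefix sums: [0, 6, 7, 16, 23, 30, 37, 43, 45]
Sum[5..6] = prefix[7] - prefix[5] = 43 - 30 = 13


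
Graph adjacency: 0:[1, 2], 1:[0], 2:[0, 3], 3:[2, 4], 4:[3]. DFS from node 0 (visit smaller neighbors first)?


DFS stack-based: start with [0]
Visit order: [0, 1, 2, 3, 4]


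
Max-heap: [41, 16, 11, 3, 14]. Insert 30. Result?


Append 30: [41, 16, 11, 3, 14, 30]
Bubble up: swap idx 5(30) with idx 2(11)
Result: [41, 16, 30, 3, 14, 11]


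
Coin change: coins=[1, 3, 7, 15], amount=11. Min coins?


dp[0]=0; dp[i]=1+min(dp[i-c] for c in coins)
...dp[6]=2, dp[7]=1, dp[8]=2, dp[9]=3, dp[10]=2, dp[11]=3
Minimum coins for 11 = 3


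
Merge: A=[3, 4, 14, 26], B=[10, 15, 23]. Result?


Compare heads, take smaller each step.
Merged: [3, 4, 10, 14, 15, 23, 26]


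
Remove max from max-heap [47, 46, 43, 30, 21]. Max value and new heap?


Max = 47
Replace root with last, heapify down
Resulting heap: [46, 30, 43, 21]


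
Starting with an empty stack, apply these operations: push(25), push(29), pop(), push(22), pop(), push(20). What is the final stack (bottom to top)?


push(25) -> [25]
push(29) -> [25, 29]
pop() returns 29 -> [25]
push(22) -> [25, 22]
pop() returns 22 -> [25]
push(20) -> [25, 20]
Final stack (bottom to top): [25, 20]


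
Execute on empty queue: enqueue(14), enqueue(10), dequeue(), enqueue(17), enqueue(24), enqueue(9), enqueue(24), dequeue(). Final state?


enqueue(14) -> [14]
enqueue(10) -> [14, 10]
dequeue() returns 14 -> [10]
enqueue(17) -> [10, 17]
enqueue(24) -> [10, 17, 24]
enqueue(9) -> [10, 17, 24, 9]
enqueue(24) -> [10, 17, 24, 9, 24]
dequeue() returns 10 -> [17, 24, 9, 24]
Final queue (front to back): [17, 24, 9, 24]


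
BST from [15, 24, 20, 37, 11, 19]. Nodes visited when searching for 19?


BST root = 15
Search for 19: compare at each node
Path: [15, 24, 20, 19]


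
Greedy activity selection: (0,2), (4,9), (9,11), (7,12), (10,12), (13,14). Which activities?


Greedy: pick earliest-ending, then skip overlaps.
Selected (4 activities): [(0, 2), (4, 9), (9, 11), (13, 14)]


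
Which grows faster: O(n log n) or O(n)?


linear grows slower than linearithmic
O(n) is asymptotically smaller; O(n log n) grows faster


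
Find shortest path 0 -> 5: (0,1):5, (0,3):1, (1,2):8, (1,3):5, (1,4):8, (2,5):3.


Dijkstra from 0:
Distances: {0: 0, 1: 5, 2: 13, 3: 1, 4: 13, 5: 16}
Shortest distance to 5 = 16, path = [0, 1, 2, 5]


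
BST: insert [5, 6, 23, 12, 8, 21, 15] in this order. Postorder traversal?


Root = 5; build tree by BST insertion.
Postorder traversal: [8, 15, 21, 12, 23, 6, 5]


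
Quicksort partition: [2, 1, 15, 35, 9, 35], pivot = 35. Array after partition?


Elements <= 35 go left of pivot.
Result: [2, 1, 15, 35, 9, 35], pivot at index 5


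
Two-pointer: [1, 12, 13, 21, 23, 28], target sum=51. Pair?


Two pointers: lo=0, hi=5
Found pair: (23, 28) summing to 51


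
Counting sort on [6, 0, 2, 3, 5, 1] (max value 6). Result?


Count array: [1, 1, 1, 1, 0, 1, 1]
Reconstruct: [0, 1, 2, 3, 5, 6]


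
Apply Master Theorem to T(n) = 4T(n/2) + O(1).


a=4, b=2, c=0. log_2(4)=2 > c=0. Case 1: O(n^log_b(a)) = O(n^2)
Complexity: O(n^2)


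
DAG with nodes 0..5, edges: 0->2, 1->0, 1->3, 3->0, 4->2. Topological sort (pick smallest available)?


Kahn's algorithm, process smallest node first
Order: [1, 3, 0, 4, 2, 5]


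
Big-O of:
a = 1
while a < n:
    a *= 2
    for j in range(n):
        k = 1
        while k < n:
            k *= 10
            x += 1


Per nesting level: O(log n) * O(n) * O(log n) = O(n (log n)^2)
Complexity: O(n (log n)^2)


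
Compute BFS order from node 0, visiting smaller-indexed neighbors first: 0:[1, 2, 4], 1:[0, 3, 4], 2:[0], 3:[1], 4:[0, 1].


BFS queue: start with [0]
Visit order: [0, 1, 2, 4, 3]


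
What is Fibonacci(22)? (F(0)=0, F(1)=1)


F(n)=F(n-1)+F(n-2)
...F(20)=6765, F(21)=10946, F(22)=17711


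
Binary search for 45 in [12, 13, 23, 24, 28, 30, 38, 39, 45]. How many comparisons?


Search for 45:
[0,8] mid=4 arr[4]=28
[5,8] mid=6 arr[6]=38
[7,8] mid=7 arr[7]=39
[8,8] mid=8 arr[8]=45
Total: 4 comparisons


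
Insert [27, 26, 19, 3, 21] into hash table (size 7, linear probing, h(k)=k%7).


Insertions: 27->slot 6; 26->slot 5; 19->slot 0; 3->slot 3; 21->slot 1
Table: [19, 21, None, 3, None, 26, 27]


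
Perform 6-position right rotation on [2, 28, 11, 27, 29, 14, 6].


Right rotate by 6: [28, 11, 27, 29, 14, 6, 2]


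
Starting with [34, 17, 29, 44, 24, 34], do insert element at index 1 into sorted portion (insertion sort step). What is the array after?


After one pass: [17, 34, 29, 44, 24, 34]


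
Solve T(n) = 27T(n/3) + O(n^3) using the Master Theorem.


a=27, b=3, c=3. log_3(27)=3 = c=3. Case 2: O(n^c log n) = O(n^3 log n)
Complexity: O(n^3 log n)


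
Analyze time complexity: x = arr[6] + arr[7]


Analysis: constant-time operation, no loop
Complexity: O(1)


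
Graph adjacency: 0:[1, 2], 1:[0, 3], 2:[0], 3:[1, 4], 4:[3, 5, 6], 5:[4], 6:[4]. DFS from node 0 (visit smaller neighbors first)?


DFS stack-based: start with [0]
Visit order: [0, 1, 3, 4, 5, 6, 2]


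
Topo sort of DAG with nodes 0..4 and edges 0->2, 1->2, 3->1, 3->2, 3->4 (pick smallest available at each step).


Kahn's algorithm, process smallest node first
Order: [0, 3, 1, 2, 4]


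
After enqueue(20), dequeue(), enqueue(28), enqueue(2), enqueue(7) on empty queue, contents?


enqueue(20) -> [20]
dequeue() returns 20 -> []
enqueue(28) -> [28]
enqueue(2) -> [28, 2]
enqueue(7) -> [28, 2, 7]
Final queue (front to back): [28, 2, 7]


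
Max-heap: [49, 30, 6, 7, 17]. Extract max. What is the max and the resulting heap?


Max = 49
Replace root with last, heapify down
Resulting heap: [30, 17, 6, 7]


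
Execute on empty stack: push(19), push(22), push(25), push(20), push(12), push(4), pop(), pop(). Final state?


push(19) -> [19]
push(22) -> [19, 22]
push(25) -> [19, 22, 25]
push(20) -> [19, 22, 25, 20]
push(12) -> [19, 22, 25, 20, 12]
push(4) -> [19, 22, 25, 20, 12, 4]
pop() returns 4 -> [19, 22, 25, 20, 12]
pop() returns 12 -> [19, 22, 25, 20]
Final stack (bottom to top): [19, 22, 25, 20]


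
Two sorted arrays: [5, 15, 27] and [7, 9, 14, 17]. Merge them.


Compare heads, take smaller each step.
Merged: [5, 7, 9, 14, 15, 17, 27]


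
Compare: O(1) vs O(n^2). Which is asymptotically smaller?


constant grows slower than quadratic
O(1) is asymptotically smaller; O(n^2) grows faster


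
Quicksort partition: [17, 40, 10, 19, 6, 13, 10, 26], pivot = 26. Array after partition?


Elements <= 26 go left of pivot.
Result: [17, 10, 19, 6, 13, 10, 26, 40], pivot at index 6


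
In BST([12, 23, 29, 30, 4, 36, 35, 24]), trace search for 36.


BST root = 12
Search for 36: compare at each node
Path: [12, 23, 29, 30, 36]


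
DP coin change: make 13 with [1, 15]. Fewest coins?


dp[0]=0; dp[i]=1+min(dp[i-c] for c in coins)
...dp[8]=8, dp[9]=9, dp[10]=10, dp[11]=11, dp[12]=12, dp[13]=13
Minimum coins for 13 = 13


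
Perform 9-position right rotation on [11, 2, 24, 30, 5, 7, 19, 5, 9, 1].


Right rotate by 9: [2, 24, 30, 5, 7, 19, 5, 9, 1, 11]


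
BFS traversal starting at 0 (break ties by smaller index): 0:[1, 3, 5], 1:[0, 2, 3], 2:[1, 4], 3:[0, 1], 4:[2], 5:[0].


BFS queue: start with [0]
Visit order: [0, 1, 3, 5, 2, 4]


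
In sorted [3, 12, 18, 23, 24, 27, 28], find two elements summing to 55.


Two pointers: lo=0, hi=6
Found pair: (27, 28) summing to 55


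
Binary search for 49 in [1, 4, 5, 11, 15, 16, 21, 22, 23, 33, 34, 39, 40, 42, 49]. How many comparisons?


Search for 49:
[0,14] mid=7 arr[7]=22
[8,14] mid=11 arr[11]=39
[12,14] mid=13 arr[13]=42
[14,14] mid=14 arr[14]=49
Total: 4 comparisons


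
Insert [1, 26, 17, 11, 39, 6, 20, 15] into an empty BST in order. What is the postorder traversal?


Root = 1; build tree by BST insertion.
Postorder traversal: [6, 15, 11, 20, 17, 39, 26, 1]


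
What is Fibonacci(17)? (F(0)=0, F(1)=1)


F(n)=F(n-1)+F(n-2)
...F(15)=610, F(16)=987, F(17)=1597


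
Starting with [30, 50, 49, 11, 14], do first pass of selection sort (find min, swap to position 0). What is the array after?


After one pass: [11, 50, 49, 30, 14]


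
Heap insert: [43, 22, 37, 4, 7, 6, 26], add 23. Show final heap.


Append 23: [43, 22, 37, 4, 7, 6, 26, 23]
Bubble up: swap idx 7(23) with idx 3(4); swap idx 3(23) with idx 1(22)
Result: [43, 23, 37, 22, 7, 6, 26, 4]


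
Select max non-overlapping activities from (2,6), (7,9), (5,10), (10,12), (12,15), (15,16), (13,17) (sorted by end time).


Greedy: pick earliest-ending, then skip overlaps.
Selected (5 activities): [(2, 6), (7, 9), (10, 12), (12, 15), (15, 16)]


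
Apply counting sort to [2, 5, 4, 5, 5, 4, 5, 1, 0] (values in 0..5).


Count array: [1, 1, 1, 0, 2, 4]
Reconstruct: [0, 1, 2, 4, 4, 5, 5, 5, 5]


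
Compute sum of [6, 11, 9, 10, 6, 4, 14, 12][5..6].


Prefix sums: [0, 6, 17, 26, 36, 42, 46, 60, 72]
Sum[5..6] = prefix[7] - prefix[5] = 60 - 42 = 18


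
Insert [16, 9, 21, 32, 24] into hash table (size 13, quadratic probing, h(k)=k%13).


Insertions: 16->slot 3; 9->slot 9; 21->slot 8; 32->slot 6; 24->slot 11
Table: [None, None, None, 16, None, None, 32, None, 21, 9, None, 24, None]


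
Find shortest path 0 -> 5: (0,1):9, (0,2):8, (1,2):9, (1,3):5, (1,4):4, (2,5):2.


Dijkstra from 0:
Distances: {0: 0, 1: 9, 2: 8, 3: 14, 4: 13, 5: 10}
Shortest distance to 5 = 10, path = [0, 2, 5]


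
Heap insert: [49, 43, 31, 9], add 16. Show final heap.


Append 16: [49, 43, 31, 9, 16]
Bubble up: no swaps needed
Result: [49, 43, 31, 9, 16]


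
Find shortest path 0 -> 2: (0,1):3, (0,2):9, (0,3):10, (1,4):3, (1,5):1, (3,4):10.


Dijkstra from 0:
Distances: {0: 0, 1: 3, 2: 9, 3: 10, 4: 6, 5: 4}
Shortest distance to 2 = 9, path = [0, 2]


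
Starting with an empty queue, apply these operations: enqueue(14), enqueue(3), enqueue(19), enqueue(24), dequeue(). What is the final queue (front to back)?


enqueue(14) -> [14]
enqueue(3) -> [14, 3]
enqueue(19) -> [14, 3, 19]
enqueue(24) -> [14, 3, 19, 24]
dequeue() returns 14 -> [3, 19, 24]
Final queue (front to back): [3, 19, 24]


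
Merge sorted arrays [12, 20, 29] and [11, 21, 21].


Compare heads, take smaller each step.
Merged: [11, 12, 20, 21, 21, 29]


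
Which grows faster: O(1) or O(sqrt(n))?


constant grows slower than sublinear
O(1) is asymptotically smaller; O(sqrt(n)) grows faster


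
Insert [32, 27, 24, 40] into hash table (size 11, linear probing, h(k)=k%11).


Insertions: 32->slot 10; 27->slot 5; 24->slot 2; 40->slot 7
Table: [None, None, 24, None, None, 27, None, 40, None, None, 32]


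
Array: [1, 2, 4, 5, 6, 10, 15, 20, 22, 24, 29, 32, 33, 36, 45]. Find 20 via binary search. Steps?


Search for 20:
[0,14] mid=7 arr[7]=20
Total: 1 comparisons


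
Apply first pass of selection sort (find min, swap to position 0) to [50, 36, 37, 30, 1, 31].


After one pass: [1, 36, 37, 30, 50, 31]


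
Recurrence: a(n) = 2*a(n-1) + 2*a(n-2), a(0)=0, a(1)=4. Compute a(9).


Build bottom-up:
...a(7)=1312, a(8)=3584, a(9)=2*3584+2*1312=9792


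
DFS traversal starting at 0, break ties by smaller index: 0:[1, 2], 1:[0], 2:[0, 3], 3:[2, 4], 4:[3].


DFS stack-based: start with [0]
Visit order: [0, 1, 2, 3, 4]


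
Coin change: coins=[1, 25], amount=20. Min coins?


dp[0]=0; dp[i]=1+min(dp[i-c] for c in coins)
...dp[15]=15, dp[16]=16, dp[17]=17, dp[18]=18, dp[19]=19, dp[20]=20
Minimum coins for 20 = 20


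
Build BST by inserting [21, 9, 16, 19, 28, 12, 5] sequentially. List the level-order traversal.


Root = 21; build tree by BST insertion.
Level-Order traversal: [21, 9, 28, 5, 16, 12, 19]


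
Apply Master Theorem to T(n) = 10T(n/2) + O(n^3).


a=10, b=2, c=3. log_2(10)=3.322 > c=3. Case 1: O(n^log_b(a)) = O(n^3.322)
Complexity: O(n^3.322)


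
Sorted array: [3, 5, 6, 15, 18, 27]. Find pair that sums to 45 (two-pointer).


Two pointers: lo=0, hi=5
Found pair: (18, 27) summing to 45


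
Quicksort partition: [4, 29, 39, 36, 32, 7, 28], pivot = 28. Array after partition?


Elements <= 28 go left of pivot.
Result: [4, 7, 28, 36, 32, 29, 39], pivot at index 2


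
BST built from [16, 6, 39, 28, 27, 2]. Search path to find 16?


BST root = 16
Search for 16: compare at each node
Path: [16]


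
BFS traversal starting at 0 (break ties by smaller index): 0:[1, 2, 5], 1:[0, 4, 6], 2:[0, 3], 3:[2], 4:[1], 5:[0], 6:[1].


BFS queue: start with [0]
Visit order: [0, 1, 2, 5, 4, 6, 3]


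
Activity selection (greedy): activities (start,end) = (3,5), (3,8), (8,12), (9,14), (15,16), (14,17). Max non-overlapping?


Greedy: pick earliest-ending, then skip overlaps.
Selected (3 activities): [(3, 5), (8, 12), (15, 16)]


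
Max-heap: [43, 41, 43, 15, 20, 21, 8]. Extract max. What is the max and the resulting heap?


Max = 43
Replace root with last, heapify down
Resulting heap: [43, 41, 21, 15, 20, 8]


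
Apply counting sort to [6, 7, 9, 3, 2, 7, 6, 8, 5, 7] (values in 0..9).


Count array: [0, 0, 1, 1, 0, 1, 2, 3, 1, 1]
Reconstruct: [2, 3, 5, 6, 6, 7, 7, 7, 8, 9]


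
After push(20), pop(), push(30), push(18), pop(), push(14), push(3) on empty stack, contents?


push(20) -> [20]
pop() returns 20 -> []
push(30) -> [30]
push(18) -> [30, 18]
pop() returns 18 -> [30]
push(14) -> [30, 14]
push(3) -> [30, 14, 3]
Final stack (bottom to top): [30, 14, 3]


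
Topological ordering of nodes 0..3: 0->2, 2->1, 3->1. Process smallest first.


Kahn's algorithm, process smallest node first
Order: [0, 2, 3, 1]


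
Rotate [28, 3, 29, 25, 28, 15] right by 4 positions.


Right rotate by 4: [29, 25, 28, 15, 28, 3]


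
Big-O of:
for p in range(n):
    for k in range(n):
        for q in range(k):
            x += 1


Per nesting level: O(n) * O(n) * O(n) [triangular over k] = O(n^3)
Complexity: O(n^3)


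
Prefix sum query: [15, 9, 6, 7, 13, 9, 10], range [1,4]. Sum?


Prefix sums: [0, 15, 24, 30, 37, 50, 59, 69]
Sum[1..4] = prefix[5] - prefix[1] = 50 - 15 = 35


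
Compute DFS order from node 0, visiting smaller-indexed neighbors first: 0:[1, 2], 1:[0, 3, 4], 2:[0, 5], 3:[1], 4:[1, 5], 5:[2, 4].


DFS stack-based: start with [0]
Visit order: [0, 1, 3, 4, 5, 2]


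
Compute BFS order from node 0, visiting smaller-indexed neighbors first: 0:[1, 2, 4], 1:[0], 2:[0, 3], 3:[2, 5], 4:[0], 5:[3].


BFS queue: start with [0]
Visit order: [0, 1, 2, 4, 3, 5]


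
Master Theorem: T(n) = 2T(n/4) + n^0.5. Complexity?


a=2, b=4, c=0.5. log_4(2)=0.5 = c=0.5. Case 2: O(n^c log n) = O(sqrt(n) log n)
Complexity: O(sqrt(n) log n)


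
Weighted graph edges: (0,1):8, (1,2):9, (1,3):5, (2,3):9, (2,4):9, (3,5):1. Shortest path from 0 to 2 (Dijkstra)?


Dijkstra from 0:
Distances: {0: 0, 1: 8, 2: 17, 3: 13, 4: 26, 5: 14}
Shortest distance to 2 = 17, path = [0, 1, 2]


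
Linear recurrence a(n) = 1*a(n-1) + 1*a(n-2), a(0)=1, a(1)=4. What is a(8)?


Build bottom-up:
...a(6)=37, a(7)=60, a(8)=1*60+1*37=97


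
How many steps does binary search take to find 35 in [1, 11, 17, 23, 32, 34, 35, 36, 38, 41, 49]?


Search for 35:
[0,10] mid=5 arr[5]=34
[6,10] mid=8 arr[8]=38
[6,7] mid=6 arr[6]=35
Total: 3 comparisons


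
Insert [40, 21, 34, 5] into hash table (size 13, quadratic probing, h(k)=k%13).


Insertions: 40->slot 1; 21->slot 8; 34->slot 9; 5->slot 5
Table: [None, 40, None, None, None, 5, None, None, 21, 34, None, None, None]


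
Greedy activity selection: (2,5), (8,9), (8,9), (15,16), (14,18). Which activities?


Greedy: pick earliest-ending, then skip overlaps.
Selected (3 activities): [(2, 5), (8, 9), (15, 16)]


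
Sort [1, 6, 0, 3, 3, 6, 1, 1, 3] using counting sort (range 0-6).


Count array: [1, 3, 0, 3, 0, 0, 2]
Reconstruct: [0, 1, 1, 1, 3, 3, 3, 6, 6]


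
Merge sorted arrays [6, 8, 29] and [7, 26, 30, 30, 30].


Compare heads, take smaller each step.
Merged: [6, 7, 8, 26, 29, 30, 30, 30]


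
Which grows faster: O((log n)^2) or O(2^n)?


polylogarithmic grows slower than exponential
O((log n)^2) is asymptotically smaller; O(2^n) grows faster


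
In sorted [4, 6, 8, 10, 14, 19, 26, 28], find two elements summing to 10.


Two pointers: lo=0, hi=7
Found pair: (4, 6) summing to 10


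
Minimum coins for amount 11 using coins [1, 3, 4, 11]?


dp[0]=0; dp[i]=1+min(dp[i-c] for c in coins)
...dp[6]=2, dp[7]=2, dp[8]=2, dp[9]=3, dp[10]=3, dp[11]=1
Minimum coins for 11 = 1


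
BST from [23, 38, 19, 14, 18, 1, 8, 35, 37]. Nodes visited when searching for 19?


BST root = 23
Search for 19: compare at each node
Path: [23, 19]


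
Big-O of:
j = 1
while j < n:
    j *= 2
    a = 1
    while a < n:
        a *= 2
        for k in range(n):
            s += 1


Per nesting level: O(log n) * O(log n) * O(n) = O(n (log n)^2)
Complexity: O(n (log n)^2)


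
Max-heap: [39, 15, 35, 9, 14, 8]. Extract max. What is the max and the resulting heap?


Max = 39
Replace root with last, heapify down
Resulting heap: [35, 15, 8, 9, 14]


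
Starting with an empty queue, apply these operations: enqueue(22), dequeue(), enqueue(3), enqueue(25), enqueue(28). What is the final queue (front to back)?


enqueue(22) -> [22]
dequeue() returns 22 -> []
enqueue(3) -> [3]
enqueue(25) -> [3, 25]
enqueue(28) -> [3, 25, 28]
Final queue (front to back): [3, 25, 28]


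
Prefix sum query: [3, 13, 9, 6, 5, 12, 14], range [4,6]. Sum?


Prefix sums: [0, 3, 16, 25, 31, 36, 48, 62]
Sum[4..6] = prefix[7] - prefix[4] = 62 - 31 = 31


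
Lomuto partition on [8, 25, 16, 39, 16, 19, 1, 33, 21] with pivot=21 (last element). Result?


Elements <= 21 go left of pivot.
Result: [8, 16, 16, 19, 1, 21, 25, 33, 39], pivot at index 5


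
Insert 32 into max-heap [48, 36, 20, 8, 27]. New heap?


Append 32: [48, 36, 20, 8, 27, 32]
Bubble up: swap idx 5(32) with idx 2(20)
Result: [48, 36, 32, 8, 27, 20]


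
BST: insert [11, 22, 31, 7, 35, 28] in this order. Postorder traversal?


Root = 11; build tree by BST insertion.
Postorder traversal: [7, 28, 35, 31, 22, 11]


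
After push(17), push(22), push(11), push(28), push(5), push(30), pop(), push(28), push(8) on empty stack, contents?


push(17) -> [17]
push(22) -> [17, 22]
push(11) -> [17, 22, 11]
push(28) -> [17, 22, 11, 28]
push(5) -> [17, 22, 11, 28, 5]
push(30) -> [17, 22, 11, 28, 5, 30]
pop() returns 30 -> [17, 22, 11, 28, 5]
push(28) -> [17, 22, 11, 28, 5, 28]
push(8) -> [17, 22, 11, 28, 5, 28, 8]
Final stack (bottom to top): [17, 22, 11, 28, 5, 28, 8]


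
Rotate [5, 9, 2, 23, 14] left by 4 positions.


Left rotate by 4: [14, 5, 9, 2, 23]


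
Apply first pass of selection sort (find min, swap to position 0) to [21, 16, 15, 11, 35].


After one pass: [11, 16, 15, 21, 35]


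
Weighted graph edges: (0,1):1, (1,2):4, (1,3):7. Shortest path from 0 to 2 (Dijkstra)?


Dijkstra from 0:
Distances: {0: 0, 1: 1, 2: 5, 3: 8}
Shortest distance to 2 = 5, path = [0, 1, 2]


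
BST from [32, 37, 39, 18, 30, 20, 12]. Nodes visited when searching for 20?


BST root = 32
Search for 20: compare at each node
Path: [32, 18, 30, 20]


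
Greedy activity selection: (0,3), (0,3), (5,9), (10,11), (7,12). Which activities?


Greedy: pick earliest-ending, then skip overlaps.
Selected (3 activities): [(0, 3), (5, 9), (10, 11)]


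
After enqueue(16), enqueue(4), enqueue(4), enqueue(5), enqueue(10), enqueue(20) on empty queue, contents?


enqueue(16) -> [16]
enqueue(4) -> [16, 4]
enqueue(4) -> [16, 4, 4]
enqueue(5) -> [16, 4, 4, 5]
enqueue(10) -> [16, 4, 4, 5, 10]
enqueue(20) -> [16, 4, 4, 5, 10, 20]
Final queue (front to back): [16, 4, 4, 5, 10, 20]


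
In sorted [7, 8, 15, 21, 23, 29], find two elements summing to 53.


Two pointers: lo=0, hi=5
No pair sums to 53


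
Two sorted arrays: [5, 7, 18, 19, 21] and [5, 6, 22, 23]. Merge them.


Compare heads, take smaller each step.
Merged: [5, 5, 6, 7, 18, 19, 21, 22, 23]


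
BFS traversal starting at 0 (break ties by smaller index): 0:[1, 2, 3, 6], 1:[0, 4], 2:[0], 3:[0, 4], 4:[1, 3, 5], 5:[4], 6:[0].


BFS queue: start with [0]
Visit order: [0, 1, 2, 3, 6, 4, 5]


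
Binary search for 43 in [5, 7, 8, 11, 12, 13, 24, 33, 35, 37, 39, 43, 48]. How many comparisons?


Search for 43:
[0,12] mid=6 arr[6]=24
[7,12] mid=9 arr[9]=37
[10,12] mid=11 arr[11]=43
Total: 3 comparisons


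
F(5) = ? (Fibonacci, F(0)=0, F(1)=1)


F(n)=F(n-1)+F(n-2)
...F(3)=2, F(4)=3, F(5)=5


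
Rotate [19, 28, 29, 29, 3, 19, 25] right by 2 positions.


Right rotate by 2: [19, 25, 19, 28, 29, 29, 3]


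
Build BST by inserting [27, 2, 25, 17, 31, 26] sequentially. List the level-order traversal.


Root = 27; build tree by BST insertion.
Level-Order traversal: [27, 2, 31, 25, 17, 26]


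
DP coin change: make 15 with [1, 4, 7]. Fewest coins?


dp[0]=0; dp[i]=1+min(dp[i-c] for c in coins)
...dp[10]=4, dp[11]=2, dp[12]=3, dp[13]=4, dp[14]=2, dp[15]=3
Minimum coins for 15 = 3


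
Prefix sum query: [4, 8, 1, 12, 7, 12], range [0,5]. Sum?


Prefix sums: [0, 4, 12, 13, 25, 32, 44]
Sum[0..5] = prefix[6] - prefix[0] = 44 - 0 = 44


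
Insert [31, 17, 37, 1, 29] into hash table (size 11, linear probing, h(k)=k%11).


Insertions: 31->slot 9; 17->slot 6; 37->slot 4; 1->slot 1; 29->slot 7
Table: [None, 1, None, None, 37, None, 17, 29, None, 31, None]


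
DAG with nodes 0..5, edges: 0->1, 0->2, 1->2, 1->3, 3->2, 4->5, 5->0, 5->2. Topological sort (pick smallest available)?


Kahn's algorithm, process smallest node first
Order: [4, 5, 0, 1, 3, 2]


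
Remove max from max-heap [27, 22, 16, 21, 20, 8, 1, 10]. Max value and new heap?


Max = 27
Replace root with last, heapify down
Resulting heap: [22, 21, 16, 10, 20, 8, 1]


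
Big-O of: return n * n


Analysis: constant-time operation, no loop
Complexity: O(1)


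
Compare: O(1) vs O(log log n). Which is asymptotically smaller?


constant grows slower than double-logarithmic
O(1) is asymptotically smaller; O(log log n) grows faster


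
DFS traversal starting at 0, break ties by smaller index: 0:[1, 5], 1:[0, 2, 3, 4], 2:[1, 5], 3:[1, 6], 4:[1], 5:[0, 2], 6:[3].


DFS stack-based: start with [0]
Visit order: [0, 1, 2, 5, 3, 6, 4]


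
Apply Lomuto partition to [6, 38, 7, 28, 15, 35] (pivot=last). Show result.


Elements <= 35 go left of pivot.
Result: [6, 7, 28, 15, 35, 38], pivot at index 4


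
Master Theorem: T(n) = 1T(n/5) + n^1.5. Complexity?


a=1, b=5, c=1.5. log_5(1)=0 < c=1.5. Case 3: O(n^c) = O(n^1.500)
Complexity: O(n^1.500)


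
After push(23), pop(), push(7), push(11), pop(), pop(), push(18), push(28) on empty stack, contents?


push(23) -> [23]
pop() returns 23 -> []
push(7) -> [7]
push(11) -> [7, 11]
pop() returns 11 -> [7]
pop() returns 7 -> []
push(18) -> [18]
push(28) -> [18, 28]
Final stack (bottom to top): [18, 28]


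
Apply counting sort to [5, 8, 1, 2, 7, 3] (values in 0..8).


Count array: [0, 1, 1, 1, 0, 1, 0, 1, 1]
Reconstruct: [1, 2, 3, 5, 7, 8]


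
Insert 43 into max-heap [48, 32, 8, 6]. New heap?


Append 43: [48, 32, 8, 6, 43]
Bubble up: swap idx 4(43) with idx 1(32)
Result: [48, 43, 8, 6, 32]


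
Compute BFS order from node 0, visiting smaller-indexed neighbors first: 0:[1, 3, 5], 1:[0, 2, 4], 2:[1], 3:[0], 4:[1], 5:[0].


BFS queue: start with [0]
Visit order: [0, 1, 3, 5, 2, 4]


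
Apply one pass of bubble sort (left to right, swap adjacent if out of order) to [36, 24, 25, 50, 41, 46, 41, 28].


After one pass: [24, 25, 36, 41, 46, 41, 28, 50]


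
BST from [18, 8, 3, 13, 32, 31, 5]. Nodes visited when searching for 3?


BST root = 18
Search for 3: compare at each node
Path: [18, 8, 3]


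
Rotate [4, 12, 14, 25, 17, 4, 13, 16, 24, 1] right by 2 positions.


Right rotate by 2: [24, 1, 4, 12, 14, 25, 17, 4, 13, 16]


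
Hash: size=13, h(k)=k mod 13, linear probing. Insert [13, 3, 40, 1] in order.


Insertions: 13->slot 0; 3->slot 3; 40->slot 1; 1->slot 2
Table: [13, 40, 1, 3, None, None, None, None, None, None, None, None, None]


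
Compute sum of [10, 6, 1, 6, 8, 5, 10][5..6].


Prefix sums: [0, 10, 16, 17, 23, 31, 36, 46]
Sum[5..6] = prefix[7] - prefix[5] = 46 - 31 = 15


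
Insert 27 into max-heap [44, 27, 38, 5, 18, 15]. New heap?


Append 27: [44, 27, 38, 5, 18, 15, 27]
Bubble up: no swaps needed
Result: [44, 27, 38, 5, 18, 15, 27]


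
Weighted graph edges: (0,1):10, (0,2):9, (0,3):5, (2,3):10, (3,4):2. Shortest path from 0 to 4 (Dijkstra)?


Dijkstra from 0:
Distances: {0: 0, 1: 10, 2: 9, 3: 5, 4: 7}
Shortest distance to 4 = 7, path = [0, 3, 4]


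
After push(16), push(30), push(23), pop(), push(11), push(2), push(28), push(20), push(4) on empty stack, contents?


push(16) -> [16]
push(30) -> [16, 30]
push(23) -> [16, 30, 23]
pop() returns 23 -> [16, 30]
push(11) -> [16, 30, 11]
push(2) -> [16, 30, 11, 2]
push(28) -> [16, 30, 11, 2, 28]
push(20) -> [16, 30, 11, 2, 28, 20]
push(4) -> [16, 30, 11, 2, 28, 20, 4]
Final stack (bottom to top): [16, 30, 11, 2, 28, 20, 4]


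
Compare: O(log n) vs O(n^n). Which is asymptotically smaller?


logarithmic grows slower than n^n
O(log n) is asymptotically smaller; O(n^n) grows faster


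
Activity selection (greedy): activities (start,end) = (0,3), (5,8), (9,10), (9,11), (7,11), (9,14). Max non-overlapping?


Greedy: pick earliest-ending, then skip overlaps.
Selected (3 activities): [(0, 3), (5, 8), (9, 10)]


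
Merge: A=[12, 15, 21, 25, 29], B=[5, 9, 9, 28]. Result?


Compare heads, take smaller each step.
Merged: [5, 9, 9, 12, 15, 21, 25, 28, 29]


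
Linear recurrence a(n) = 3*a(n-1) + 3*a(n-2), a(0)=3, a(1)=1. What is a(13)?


Build bottom-up:
...a(11)=1712664, a(12)=6493203, a(13)=3*6493203+3*1712664=24617601


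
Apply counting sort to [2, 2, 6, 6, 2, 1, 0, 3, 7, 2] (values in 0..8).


Count array: [1, 1, 4, 1, 0, 0, 2, 1, 0]
Reconstruct: [0, 1, 2, 2, 2, 2, 3, 6, 6, 7]


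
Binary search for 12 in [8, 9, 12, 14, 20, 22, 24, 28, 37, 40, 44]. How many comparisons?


Search for 12:
[0,10] mid=5 arr[5]=22
[0,4] mid=2 arr[2]=12
Total: 2 comparisons


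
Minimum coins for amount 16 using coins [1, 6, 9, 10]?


dp[0]=0; dp[i]=1+min(dp[i-c] for c in coins)
...dp[11]=2, dp[12]=2, dp[13]=3, dp[14]=4, dp[15]=2, dp[16]=2
Minimum coins for 16 = 2


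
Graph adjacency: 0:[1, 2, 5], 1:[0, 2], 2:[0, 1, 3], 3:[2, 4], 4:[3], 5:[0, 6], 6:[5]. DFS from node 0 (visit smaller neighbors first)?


DFS stack-based: start with [0]
Visit order: [0, 1, 2, 3, 4, 5, 6]


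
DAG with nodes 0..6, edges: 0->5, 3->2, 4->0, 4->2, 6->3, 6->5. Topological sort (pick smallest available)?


Kahn's algorithm, process smallest node first
Order: [1, 4, 0, 6, 3, 2, 5]


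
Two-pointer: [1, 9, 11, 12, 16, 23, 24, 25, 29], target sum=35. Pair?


Two pointers: lo=0, hi=8
Found pair: (11, 24) summing to 35


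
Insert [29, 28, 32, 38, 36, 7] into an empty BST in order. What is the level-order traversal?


Root = 29; build tree by BST insertion.
Level-Order traversal: [29, 28, 32, 7, 38, 36]


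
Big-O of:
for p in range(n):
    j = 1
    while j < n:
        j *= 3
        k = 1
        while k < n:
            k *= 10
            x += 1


Per nesting level: O(n) * O(log n) * O(log n) = O(n (log n)^2)
Complexity: O(n (log n)^2)


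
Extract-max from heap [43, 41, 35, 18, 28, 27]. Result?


Max = 43
Replace root with last, heapify down
Resulting heap: [41, 28, 35, 18, 27]


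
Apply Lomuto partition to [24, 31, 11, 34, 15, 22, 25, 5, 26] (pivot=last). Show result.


Elements <= 26 go left of pivot.
Result: [24, 11, 15, 22, 25, 5, 26, 34, 31], pivot at index 6


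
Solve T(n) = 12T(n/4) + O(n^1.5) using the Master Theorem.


a=12, b=4, c=1.5. log_4(12)=1.792 > c=1.5. Case 1: O(n^log_b(a)) = O(n^1.792)
Complexity: O(n^1.792)


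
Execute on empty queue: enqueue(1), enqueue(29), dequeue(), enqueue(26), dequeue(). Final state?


enqueue(1) -> [1]
enqueue(29) -> [1, 29]
dequeue() returns 1 -> [29]
enqueue(26) -> [29, 26]
dequeue() returns 29 -> [26]
Final queue (front to back): [26]


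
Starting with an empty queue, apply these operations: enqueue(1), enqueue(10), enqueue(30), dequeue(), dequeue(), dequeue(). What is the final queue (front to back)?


enqueue(1) -> [1]
enqueue(10) -> [1, 10]
enqueue(30) -> [1, 10, 30]
dequeue() returns 1 -> [10, 30]
dequeue() returns 10 -> [30]
dequeue() returns 30 -> []
Final queue (front to back): []


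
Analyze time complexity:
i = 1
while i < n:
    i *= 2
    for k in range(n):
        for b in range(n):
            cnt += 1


Per nesting level: O(log n) * O(n) * O(n) = O(n^2 log n)
Complexity: O(n^2 log n)


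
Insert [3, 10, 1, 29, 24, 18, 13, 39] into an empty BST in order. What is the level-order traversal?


Root = 3; build tree by BST insertion.
Level-Order traversal: [3, 1, 10, 29, 24, 39, 18, 13]


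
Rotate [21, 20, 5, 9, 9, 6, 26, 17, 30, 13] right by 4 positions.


Right rotate by 4: [26, 17, 30, 13, 21, 20, 5, 9, 9, 6]


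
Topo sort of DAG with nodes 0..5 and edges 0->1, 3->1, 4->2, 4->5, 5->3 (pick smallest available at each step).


Kahn's algorithm, process smallest node first
Order: [0, 4, 2, 5, 3, 1]


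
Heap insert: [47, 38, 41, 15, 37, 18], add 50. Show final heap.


Append 50: [47, 38, 41, 15, 37, 18, 50]
Bubble up: swap idx 6(50) with idx 2(41); swap idx 2(50) with idx 0(47)
Result: [50, 38, 47, 15, 37, 18, 41]


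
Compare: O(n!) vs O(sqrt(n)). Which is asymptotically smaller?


sublinear grows slower than factorial
O(sqrt(n)) is asymptotically smaller; O(n!) grows faster


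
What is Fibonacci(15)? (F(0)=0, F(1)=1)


F(n)=F(n-1)+F(n-2)
...F(13)=233, F(14)=377, F(15)=610


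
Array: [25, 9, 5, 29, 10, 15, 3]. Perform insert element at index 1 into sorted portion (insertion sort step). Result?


After one pass: [9, 25, 5, 29, 10, 15, 3]


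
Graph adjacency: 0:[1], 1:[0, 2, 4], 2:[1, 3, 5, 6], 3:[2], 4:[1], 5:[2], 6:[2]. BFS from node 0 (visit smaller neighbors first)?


BFS queue: start with [0]
Visit order: [0, 1, 2, 4, 3, 5, 6]


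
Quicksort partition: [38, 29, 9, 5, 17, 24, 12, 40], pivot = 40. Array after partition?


Elements <= 40 go left of pivot.
Result: [38, 29, 9, 5, 17, 24, 12, 40], pivot at index 7


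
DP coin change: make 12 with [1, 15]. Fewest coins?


dp[0]=0; dp[i]=1+min(dp[i-c] for c in coins)
...dp[7]=7, dp[8]=8, dp[9]=9, dp[10]=10, dp[11]=11, dp[12]=12
Minimum coins for 12 = 12


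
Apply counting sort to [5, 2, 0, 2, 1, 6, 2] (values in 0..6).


Count array: [1, 1, 3, 0, 0, 1, 1]
Reconstruct: [0, 1, 2, 2, 2, 5, 6]


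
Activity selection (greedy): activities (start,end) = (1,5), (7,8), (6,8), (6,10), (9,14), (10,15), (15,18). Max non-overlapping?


Greedy: pick earliest-ending, then skip overlaps.
Selected (4 activities): [(1, 5), (7, 8), (9, 14), (15, 18)]


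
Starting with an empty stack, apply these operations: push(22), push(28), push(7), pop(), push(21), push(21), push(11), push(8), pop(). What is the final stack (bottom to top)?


push(22) -> [22]
push(28) -> [22, 28]
push(7) -> [22, 28, 7]
pop() returns 7 -> [22, 28]
push(21) -> [22, 28, 21]
push(21) -> [22, 28, 21, 21]
push(11) -> [22, 28, 21, 21, 11]
push(8) -> [22, 28, 21, 21, 11, 8]
pop() returns 8 -> [22, 28, 21, 21, 11]
Final stack (bottom to top): [22, 28, 21, 21, 11]


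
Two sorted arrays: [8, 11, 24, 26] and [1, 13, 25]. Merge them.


Compare heads, take smaller each step.
Merged: [1, 8, 11, 13, 24, 25, 26]


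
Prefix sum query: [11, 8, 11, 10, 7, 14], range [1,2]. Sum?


Prefix sums: [0, 11, 19, 30, 40, 47, 61]
Sum[1..2] = prefix[3] - prefix[1] = 30 - 11 = 19


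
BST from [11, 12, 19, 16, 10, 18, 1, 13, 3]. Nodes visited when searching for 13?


BST root = 11
Search for 13: compare at each node
Path: [11, 12, 19, 16, 13]


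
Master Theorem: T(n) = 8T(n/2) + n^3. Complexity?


a=8, b=2, c=3. log_2(8)=3 = c=3. Case 2: O(n^c log n) = O(n^3 log n)
Complexity: O(n^3 log n)


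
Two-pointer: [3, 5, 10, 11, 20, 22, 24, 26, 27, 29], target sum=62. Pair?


Two pointers: lo=0, hi=9
No pair sums to 62


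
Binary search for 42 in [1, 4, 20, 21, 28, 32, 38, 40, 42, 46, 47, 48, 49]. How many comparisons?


Search for 42:
[0,12] mid=6 arr[6]=38
[7,12] mid=9 arr[9]=46
[7,8] mid=7 arr[7]=40
[8,8] mid=8 arr[8]=42
Total: 4 comparisons


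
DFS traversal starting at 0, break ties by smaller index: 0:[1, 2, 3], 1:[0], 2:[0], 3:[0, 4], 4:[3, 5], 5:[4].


DFS stack-based: start with [0]
Visit order: [0, 1, 2, 3, 4, 5]


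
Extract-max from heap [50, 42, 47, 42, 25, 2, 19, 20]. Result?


Max = 50
Replace root with last, heapify down
Resulting heap: [47, 42, 20, 42, 25, 2, 19]


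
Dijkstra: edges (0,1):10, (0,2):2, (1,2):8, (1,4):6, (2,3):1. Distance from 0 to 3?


Dijkstra from 0:
Distances: {0: 0, 1: 10, 2: 2, 3: 3, 4: 16}
Shortest distance to 3 = 3, path = [0, 2, 3]


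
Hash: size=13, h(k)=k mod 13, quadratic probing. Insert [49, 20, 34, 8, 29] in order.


Insertions: 49->slot 10; 20->slot 7; 34->slot 8; 8->slot 9; 29->slot 3
Table: [None, None, None, 29, None, None, None, 20, 34, 8, 49, None, None]


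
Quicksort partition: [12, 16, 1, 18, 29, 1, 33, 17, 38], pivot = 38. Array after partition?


Elements <= 38 go left of pivot.
Result: [12, 16, 1, 18, 29, 1, 33, 17, 38], pivot at index 8


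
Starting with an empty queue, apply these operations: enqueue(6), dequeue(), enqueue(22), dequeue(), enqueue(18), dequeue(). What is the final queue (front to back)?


enqueue(6) -> [6]
dequeue() returns 6 -> []
enqueue(22) -> [22]
dequeue() returns 22 -> []
enqueue(18) -> [18]
dequeue() returns 18 -> []
Final queue (front to back): []


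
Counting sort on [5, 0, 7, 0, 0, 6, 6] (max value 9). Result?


Count array: [3, 0, 0, 0, 0, 1, 2, 1, 0, 0]
Reconstruct: [0, 0, 0, 5, 6, 6, 7]


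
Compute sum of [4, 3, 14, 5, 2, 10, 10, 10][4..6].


Prefix sums: [0, 4, 7, 21, 26, 28, 38, 48, 58]
Sum[4..6] = prefix[7] - prefix[4] = 48 - 26 = 22


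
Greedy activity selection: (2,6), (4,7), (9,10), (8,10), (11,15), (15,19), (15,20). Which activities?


Greedy: pick earliest-ending, then skip overlaps.
Selected (4 activities): [(2, 6), (9, 10), (11, 15), (15, 19)]


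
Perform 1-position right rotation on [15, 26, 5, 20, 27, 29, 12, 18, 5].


Right rotate by 1: [5, 15, 26, 5, 20, 27, 29, 12, 18]


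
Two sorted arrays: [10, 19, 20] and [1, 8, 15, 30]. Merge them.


Compare heads, take smaller each step.
Merged: [1, 8, 10, 15, 19, 20, 30]


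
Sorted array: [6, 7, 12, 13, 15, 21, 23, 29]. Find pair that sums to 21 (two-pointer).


Two pointers: lo=0, hi=7
Found pair: (6, 15) summing to 21


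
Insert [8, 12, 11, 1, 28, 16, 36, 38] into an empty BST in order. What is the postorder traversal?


Root = 8; build tree by BST insertion.
Postorder traversal: [1, 11, 16, 38, 36, 28, 12, 8]


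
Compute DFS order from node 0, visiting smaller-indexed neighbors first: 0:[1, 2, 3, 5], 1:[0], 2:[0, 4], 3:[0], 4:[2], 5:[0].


DFS stack-based: start with [0]
Visit order: [0, 1, 2, 4, 3, 5]


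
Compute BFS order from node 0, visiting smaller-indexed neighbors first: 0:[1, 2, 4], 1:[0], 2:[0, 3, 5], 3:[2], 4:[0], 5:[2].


BFS queue: start with [0]
Visit order: [0, 1, 2, 4, 3, 5]


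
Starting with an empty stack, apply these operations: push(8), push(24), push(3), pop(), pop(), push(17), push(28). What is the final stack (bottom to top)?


push(8) -> [8]
push(24) -> [8, 24]
push(3) -> [8, 24, 3]
pop() returns 3 -> [8, 24]
pop() returns 24 -> [8]
push(17) -> [8, 17]
push(28) -> [8, 17, 28]
Final stack (bottom to top): [8, 17, 28]


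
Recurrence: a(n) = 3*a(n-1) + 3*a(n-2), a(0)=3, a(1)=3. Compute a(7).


Build bottom-up:
...a(5)=918, a(6)=3483, a(7)=3*3483+3*918=13203


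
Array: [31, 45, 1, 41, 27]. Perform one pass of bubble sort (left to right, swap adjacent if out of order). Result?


After one pass: [31, 1, 41, 27, 45]


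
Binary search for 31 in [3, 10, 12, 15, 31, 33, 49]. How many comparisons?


Search for 31:
[0,6] mid=3 arr[3]=15
[4,6] mid=5 arr[5]=33
[4,4] mid=4 arr[4]=31
Total: 3 comparisons


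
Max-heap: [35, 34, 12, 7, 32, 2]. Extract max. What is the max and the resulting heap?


Max = 35
Replace root with last, heapify down
Resulting heap: [34, 32, 12, 7, 2]
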